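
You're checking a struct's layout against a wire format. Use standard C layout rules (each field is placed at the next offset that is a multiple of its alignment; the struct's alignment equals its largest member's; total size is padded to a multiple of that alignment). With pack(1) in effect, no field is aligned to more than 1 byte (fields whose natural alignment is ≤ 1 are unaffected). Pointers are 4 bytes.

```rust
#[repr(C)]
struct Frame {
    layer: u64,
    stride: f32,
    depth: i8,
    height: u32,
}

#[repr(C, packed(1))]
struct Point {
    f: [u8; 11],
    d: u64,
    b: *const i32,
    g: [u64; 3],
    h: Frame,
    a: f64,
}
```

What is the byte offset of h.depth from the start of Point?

59

Frame: @0: layer [8B, align 8] → 8; @8: stride [4B, align 4] → 12; @12: depth [1B, align 1] → 13; +3 pad (align 4); @16: height [4B, align 4] → 20; +4 tail pad (align 8); size 24, align 8
@0: f [11B, align 1] → 11
@11: d [8B, align 1] → 19
@19: b [4B, align 1] → 23
@23: g [24B, align 1] → 47
@47: h [24B, align 1] → 71
within Frame: depth at 12
47 + 12 = 59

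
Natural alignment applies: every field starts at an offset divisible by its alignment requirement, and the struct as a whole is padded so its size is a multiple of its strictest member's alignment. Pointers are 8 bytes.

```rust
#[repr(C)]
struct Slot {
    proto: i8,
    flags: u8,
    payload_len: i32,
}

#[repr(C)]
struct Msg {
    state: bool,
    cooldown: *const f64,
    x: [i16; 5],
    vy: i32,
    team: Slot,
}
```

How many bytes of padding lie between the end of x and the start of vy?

2

Slot: 0..1  proto  (1B, 1-aligned); 1..2  flags  (1B, 1-aligned); 2..4  -- padding (2B); 4..8  payload_len  (4B, 4-aligned); sizeof = 8, alignof = 4
0..1  state  (1B, 1-aligned)
1..8  -- padding (7B)
8..16  cooldown  (8B, 8-aligned)
16..26  x  (10B, 2-aligned)
26..28  -- padding (2B)
28..32  vy  (4B, 4-aligned)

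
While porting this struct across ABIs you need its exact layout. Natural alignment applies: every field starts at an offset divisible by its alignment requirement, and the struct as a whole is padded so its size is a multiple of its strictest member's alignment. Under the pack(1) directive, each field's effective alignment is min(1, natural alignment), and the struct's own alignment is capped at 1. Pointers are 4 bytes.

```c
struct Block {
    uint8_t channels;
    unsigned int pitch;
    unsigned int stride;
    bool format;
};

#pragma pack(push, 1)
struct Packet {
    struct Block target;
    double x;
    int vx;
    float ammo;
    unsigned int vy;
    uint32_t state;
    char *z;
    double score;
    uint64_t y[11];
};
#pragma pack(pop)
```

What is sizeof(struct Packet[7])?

980

Block: channels at 0 (size 1, align 1) → ends 1; pad 3 to align 4 for pitch; pitch at 4 (size 4, align 4) → ends 8; stride at 8 (size 4, align 4) → ends 12; format at 12 (size 1, align 1) → ends 13; tail pad 3 to reach multiple of 4; total 16 bytes, alignment 4
target at 0 (size 16, align 1) → ends 16
x at 16 (size 8, align 1) → ends 24
vx at 24 (size 4, align 1) → ends 28
ammo at 28 (size 4, align 1) → ends 32
vy at 32 (size 4, align 1) → ends 36
state at 36 (size 4, align 1) → ends 40
z at 40 (size 4, align 1) → ends 44
score at 44 (size 8, align 1) → ends 52
y at 52 (size 88, align 1) → ends 140
total 140 bytes, alignment 1
array of 7: 7 × 140 = 980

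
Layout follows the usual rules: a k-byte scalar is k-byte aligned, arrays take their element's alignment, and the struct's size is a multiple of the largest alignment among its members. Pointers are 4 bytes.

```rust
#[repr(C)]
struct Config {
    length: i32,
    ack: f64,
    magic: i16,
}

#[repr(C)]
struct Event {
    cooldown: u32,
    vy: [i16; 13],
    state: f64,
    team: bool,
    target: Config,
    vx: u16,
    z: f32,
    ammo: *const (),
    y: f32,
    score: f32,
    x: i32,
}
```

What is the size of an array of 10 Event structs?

960

Config: length at 0 (size 4, align 4) → ends 4; pad 4 to align 8 for ack; ack at 8 (size 8, align 8) → ends 16; magic at 16 (size 2, align 2) → ends 18; tail pad 6 to reach multiple of 8; total 24 bytes, alignment 8
cooldown at 0 (size 4, align 4) → ends 4
vy at 4 (size 26, align 2) → ends 30
pad 2 to align 8 for state
state at 32 (size 8, align 8) → ends 40
team at 40 (size 1, align 1) → ends 41
pad 7 to align 8 for target
target at 48 (size 24, align 8) → ends 72
vx at 72 (size 2, align 2) → ends 74
pad 2 to align 4 for z
z at 76 (size 4, align 4) → ends 80
ammo at 80 (size 4, align 4) → ends 84
y at 84 (size 4, align 4) → ends 88
score at 88 (size 4, align 4) → ends 92
x at 92 (size 4, align 4) → ends 96
total 96 bytes, alignment 8
array of 10: 10 × 96 = 960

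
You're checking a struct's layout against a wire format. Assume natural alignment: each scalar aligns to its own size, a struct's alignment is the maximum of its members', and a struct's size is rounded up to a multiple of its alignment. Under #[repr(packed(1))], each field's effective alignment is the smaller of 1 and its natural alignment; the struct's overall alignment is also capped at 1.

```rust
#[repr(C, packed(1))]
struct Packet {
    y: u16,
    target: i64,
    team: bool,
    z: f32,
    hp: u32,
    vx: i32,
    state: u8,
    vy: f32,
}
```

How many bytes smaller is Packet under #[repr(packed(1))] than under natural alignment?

natural layout:
  @0: y [2B, align 2] → 2
  +6 pad (align 8)
  @8: target [8B, align 8] → 16
  @16: team [1B, align 1] → 17
  +3 pad (align 4)
  @20: z [4B, align 4] → 24
  @24: hp [4B, align 4] → 28
  @28: vx [4B, align 4] → 32
  @32: state [1B, align 1] → 33
  +3 pad (align 4)
  @36: vy [4B, align 4] → 40
  size 40, align 8
packed(1) layout:
  @0: y [2B, align 1] → 2
  @2: target [8B, align 1] → 10
  @10: team [1B, align 1] → 11
  @11: z [4B, align 1] → 15
  @15: hp [4B, align 1] → 19
  @19: vx [4B, align 1] → 23
  @23: state [1B, align 1] → 24
  @24: vy [4B, align 1] → 28
  size 28, align 1
40 − 28 = 12

12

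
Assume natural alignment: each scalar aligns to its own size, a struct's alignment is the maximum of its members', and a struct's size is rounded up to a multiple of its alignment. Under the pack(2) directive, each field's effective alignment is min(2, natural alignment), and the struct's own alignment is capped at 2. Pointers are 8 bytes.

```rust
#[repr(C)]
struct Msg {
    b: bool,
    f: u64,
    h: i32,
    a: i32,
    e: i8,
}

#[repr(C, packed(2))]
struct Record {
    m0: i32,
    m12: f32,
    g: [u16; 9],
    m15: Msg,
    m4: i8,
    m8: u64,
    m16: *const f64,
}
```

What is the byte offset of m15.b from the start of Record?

26

Msg: @0: b [1B, align 1] → 1; +7 pad (align 8); @8: f [8B, align 8] → 16; @16: h [4B, align 4] → 20; @20: a [4B, align 4] → 24; @24: e [1B, align 1] → 25; +7 tail pad (align 8); size 32, align 8
@0: m0 [4B, align 2] → 4
@4: m12 [4B, align 2] → 8
@8: g [18B, align 2] → 26
@26: m15 [32B, align 2] → 58
within Msg: b at 0
26 + 0 = 26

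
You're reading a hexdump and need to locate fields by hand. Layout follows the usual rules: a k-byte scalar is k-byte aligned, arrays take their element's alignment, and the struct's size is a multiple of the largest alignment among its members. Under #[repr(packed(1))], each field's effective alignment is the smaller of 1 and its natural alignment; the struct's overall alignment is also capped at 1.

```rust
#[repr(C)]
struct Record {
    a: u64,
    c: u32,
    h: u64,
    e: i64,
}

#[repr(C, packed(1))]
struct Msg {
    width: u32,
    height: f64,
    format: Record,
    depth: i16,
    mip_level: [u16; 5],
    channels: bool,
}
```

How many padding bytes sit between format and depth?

0

Record: 0..8  a  (8B, 8-aligned); 8..12  c  (4B, 4-aligned); 12..16  -- padding (4B); 16..24  h  (8B, 8-aligned); 24..32  e  (8B, 8-aligned); sizeof = 32, alignof = 8
0..4  width  (4B, 1-aligned)
4..12  height  (8B, 1-aligned)
12..44  format  (32B, 1-aligned)
44..46  depth  (2B, 1-aligned)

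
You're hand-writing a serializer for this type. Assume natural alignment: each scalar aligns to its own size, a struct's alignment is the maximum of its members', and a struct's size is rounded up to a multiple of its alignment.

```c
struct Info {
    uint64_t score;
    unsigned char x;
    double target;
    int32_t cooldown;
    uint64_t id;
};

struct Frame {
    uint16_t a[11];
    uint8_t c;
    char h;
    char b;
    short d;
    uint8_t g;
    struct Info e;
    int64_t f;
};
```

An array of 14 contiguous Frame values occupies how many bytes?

1120

Info: score at 0 (size 8, align 8) → ends 8; x at 8 (size 1, align 1) → ends 9; pad 7 to align 8 for target; target at 16 (size 8, align 8) → ends 24; cooldown at 24 (size 4, align 4) → ends 28; pad 4 to align 8 for id; id at 32 (size 8, align 8) → ends 40; total 40 bytes, alignment 8
a at 0 (size 22, align 2) → ends 22
c at 22 (size 1, align 1) → ends 23
h at 23 (size 1, align 1) → ends 24
b at 24 (size 1, align 1) → ends 25
pad 1 to align 2 for d
d at 26 (size 2, align 2) → ends 28
g at 28 (size 1, align 1) → ends 29
pad 3 to align 8 for e
e at 32 (size 40, align 8) → ends 72
f at 72 (size 8, align 8) → ends 80
total 80 bytes, alignment 8
array of 14: 14 × 80 = 1120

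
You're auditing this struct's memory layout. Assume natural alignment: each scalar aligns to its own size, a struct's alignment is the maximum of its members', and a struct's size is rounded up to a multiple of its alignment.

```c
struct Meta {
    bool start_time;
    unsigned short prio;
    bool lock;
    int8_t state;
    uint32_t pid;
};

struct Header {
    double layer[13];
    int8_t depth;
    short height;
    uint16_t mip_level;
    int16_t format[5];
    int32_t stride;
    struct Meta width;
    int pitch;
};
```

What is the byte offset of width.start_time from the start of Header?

124

Meta: @0: start_time [1B, align 1] → 1; +1 pad (align 2); @2: prio [2B, align 2] → 4; @4: lock [1B, align 1] → 5; @5: state [1B, align 1] → 6; +2 pad (align 4); @8: pid [4B, align 4] → 12; size 12, align 4
@0: layer [104B, align 8] → 104
@104: depth [1B, align 1] → 105
+1 pad (align 2)
@106: height [2B, align 2] → 108
@108: mip_level [2B, align 2] → 110
@110: format [10B, align 2] → 120
@120: stride [4B, align 4] → 124
@124: width [12B, align 4] → 136
within Meta: start_time at 0
124 + 0 = 124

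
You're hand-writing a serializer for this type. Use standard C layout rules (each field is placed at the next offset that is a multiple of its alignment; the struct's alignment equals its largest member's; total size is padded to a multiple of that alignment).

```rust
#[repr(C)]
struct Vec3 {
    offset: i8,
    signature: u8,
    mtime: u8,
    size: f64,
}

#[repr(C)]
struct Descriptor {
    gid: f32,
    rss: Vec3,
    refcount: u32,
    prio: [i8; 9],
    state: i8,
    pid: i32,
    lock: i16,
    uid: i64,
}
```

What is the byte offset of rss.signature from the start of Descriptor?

9

Vec3: 0..1  offset  (1B, 1-aligned); 1..2  signature  (1B, 1-aligned); 2..3  mtime  (1B, 1-aligned); 3..8  -- padding (5B); 8..16  size  (8B, 8-aligned); sizeof = 16, alignof = 8
0..4  gid  (4B, 4-aligned)
4..8  -- padding (4B)
8..24  rss  (16B, 8-aligned)
within Vec3: signature at 1
8 + 1 = 9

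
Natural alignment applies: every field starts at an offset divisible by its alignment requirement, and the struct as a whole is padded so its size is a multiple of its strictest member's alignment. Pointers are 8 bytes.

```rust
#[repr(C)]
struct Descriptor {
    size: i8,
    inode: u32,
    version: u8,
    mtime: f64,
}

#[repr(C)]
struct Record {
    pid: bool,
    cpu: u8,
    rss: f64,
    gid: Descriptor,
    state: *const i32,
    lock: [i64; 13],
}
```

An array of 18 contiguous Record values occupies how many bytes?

Descriptor: @0: size [1B, align 1] → 1; +3 pad (align 4); @4: inode [4B, align 4] → 8; @8: version [1B, align 1] → 9; +7 pad (align 8); @16: mtime [8B, align 8] → 24; size 24, align 8
@0: pid [1B, align 1] → 1
@1: cpu [1B, align 1] → 2
+6 pad (align 8)
@8: rss [8B, align 8] → 16
@16: gid [24B, align 8] → 40
@40: state [8B, align 8] → 48
@48: lock [104B, align 8] → 152
size 152, align 8
array of 18: 18 × 152 = 2736

2736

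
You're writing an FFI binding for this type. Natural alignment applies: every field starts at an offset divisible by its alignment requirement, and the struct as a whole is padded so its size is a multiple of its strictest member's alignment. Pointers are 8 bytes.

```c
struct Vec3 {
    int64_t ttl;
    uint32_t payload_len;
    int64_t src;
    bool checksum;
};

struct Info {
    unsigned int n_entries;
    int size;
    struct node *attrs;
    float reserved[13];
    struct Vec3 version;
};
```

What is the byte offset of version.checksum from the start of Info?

Vec3: @0: ttl [8B, align 8] → 8; @8: payload_len [4B, align 4] → 12; +4 pad (align 8); @16: src [8B, align 8] → 24; @24: checksum [1B, align 1] → 25; +7 tail pad (align 8); size 32, align 8
@0: n_entries [4B, align 4] → 4
@4: size [4B, align 4] → 8
@8: attrs [8B, align 8] → 16
@16: reserved [52B, align 4] → 68
+4 pad (align 8)
@72: version [32B, align 8] → 104
within Vec3: checksum at 24
72 + 24 = 96

96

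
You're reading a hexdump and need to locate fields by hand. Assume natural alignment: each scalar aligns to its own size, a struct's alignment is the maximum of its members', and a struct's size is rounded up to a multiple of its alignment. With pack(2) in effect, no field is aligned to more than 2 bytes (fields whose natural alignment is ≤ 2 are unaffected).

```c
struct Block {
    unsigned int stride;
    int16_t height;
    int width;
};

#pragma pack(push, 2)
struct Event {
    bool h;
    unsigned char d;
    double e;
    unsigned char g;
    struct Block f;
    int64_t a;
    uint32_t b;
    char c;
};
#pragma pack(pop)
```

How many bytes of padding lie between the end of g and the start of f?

1

Block: @0: stride [4B, align 4] → 4; @4: height [2B, align 2] → 6; +2 pad (align 4); @8: width [4B, align 4] → 12; size 12, align 4
@0: h [1B, align 1] → 1
@1: d [1B, align 1] → 2
@2: e [8B, align 2] → 10
@10: g [1B, align 1] → 11
+1 pad (align 2)
@12: f [12B, align 2] → 24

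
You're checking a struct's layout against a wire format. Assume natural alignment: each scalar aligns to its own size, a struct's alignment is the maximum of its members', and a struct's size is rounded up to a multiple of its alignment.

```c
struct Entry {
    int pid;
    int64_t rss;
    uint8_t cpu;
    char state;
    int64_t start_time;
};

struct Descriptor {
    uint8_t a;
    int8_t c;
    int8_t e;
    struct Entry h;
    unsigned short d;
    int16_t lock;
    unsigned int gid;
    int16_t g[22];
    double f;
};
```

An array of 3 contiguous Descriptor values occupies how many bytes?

Entry: 0..4  pid  (4B, 4-aligned); 4..8  -- padding (4B); 8..16  rss  (8B, 8-aligned); 16..17  cpu  (1B, 1-aligned); 17..18  state  (1B, 1-aligned); 18..24  -- padding (6B); 24..32  start_time  (8B, 8-aligned); sizeof = 32, alignof = 8
0..1  a  (1B, 1-aligned)
1..2  c  (1B, 1-aligned)
2..3  e  (1B, 1-aligned)
3..8  -- padding (5B)
8..40  h  (32B, 8-aligned)
40..42  d  (2B, 2-aligned)
42..44  lock  (2B, 2-aligned)
44..48  gid  (4B, 4-aligned)
48..92  g  (44B, 2-aligned)
92..96  -- padding (4B)
96..104  f  (8B, 8-aligned)
sizeof = 104, alignof = 8
array of 3: 3 × 104 = 312

312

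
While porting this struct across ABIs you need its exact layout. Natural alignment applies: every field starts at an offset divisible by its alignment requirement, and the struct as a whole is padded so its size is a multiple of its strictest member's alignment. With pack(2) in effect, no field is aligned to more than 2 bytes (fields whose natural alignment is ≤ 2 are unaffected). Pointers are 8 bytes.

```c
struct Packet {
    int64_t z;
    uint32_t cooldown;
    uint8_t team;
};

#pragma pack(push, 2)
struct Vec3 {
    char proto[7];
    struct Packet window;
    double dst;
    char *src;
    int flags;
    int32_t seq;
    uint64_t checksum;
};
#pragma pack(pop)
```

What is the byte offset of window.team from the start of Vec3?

Packet: @0: z [8B, align 8] → 8; @8: cooldown [4B, align 4] → 12; @12: team [1B, align 1] → 13; +3 tail pad (align 8); size 16, align 8
@0: proto [7B, align 1] → 7
+1 pad (align 2)
@8: window [16B, align 2] → 24
within Packet: team at 12
8 + 12 = 20

20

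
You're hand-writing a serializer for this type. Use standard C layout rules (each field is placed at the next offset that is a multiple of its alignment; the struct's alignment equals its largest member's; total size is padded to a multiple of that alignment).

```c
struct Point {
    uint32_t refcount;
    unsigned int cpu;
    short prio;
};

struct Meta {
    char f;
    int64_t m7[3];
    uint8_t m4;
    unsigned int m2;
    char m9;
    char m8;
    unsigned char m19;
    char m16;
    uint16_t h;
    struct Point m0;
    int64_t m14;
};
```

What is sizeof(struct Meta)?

Point: refcount at 0 (size 4, align 4) → ends 4; cpu at 4 (size 4, align 4) → ends 8; prio at 8 (size 2, align 2) → ends 10; tail pad 2 to reach multiple of 4; total 12 bytes, alignment 4
f at 0 (size 1, align 1) → ends 1
pad 7 to align 8 for m7
m7 at 8 (size 24, align 8) → ends 32
m4 at 32 (size 1, align 1) → ends 33
pad 3 to align 4 for m2
m2 at 36 (size 4, align 4) → ends 40
m9 at 40 (size 1, align 1) → ends 41
m8 at 41 (size 1, align 1) → ends 42
m19 at 42 (size 1, align 1) → ends 43
m16 at 43 (size 1, align 1) → ends 44
h at 44 (size 2, align 2) → ends 46
pad 2 to align 4 for m0
m0 at 48 (size 12, align 4) → ends 60
pad 4 to align 8 for m14
m14 at 64 (size 8, align 8) → ends 72
total 72 bytes, alignment 8

72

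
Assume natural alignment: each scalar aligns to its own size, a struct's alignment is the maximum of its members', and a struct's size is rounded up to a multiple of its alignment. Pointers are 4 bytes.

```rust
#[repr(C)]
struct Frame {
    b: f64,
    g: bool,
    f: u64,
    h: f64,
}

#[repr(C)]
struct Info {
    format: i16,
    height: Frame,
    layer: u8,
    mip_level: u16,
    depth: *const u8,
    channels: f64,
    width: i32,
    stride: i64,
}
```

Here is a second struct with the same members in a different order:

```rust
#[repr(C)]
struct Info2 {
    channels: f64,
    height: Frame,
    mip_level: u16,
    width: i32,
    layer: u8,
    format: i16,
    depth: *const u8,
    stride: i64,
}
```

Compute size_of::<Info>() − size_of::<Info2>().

8

Frame: @0: b [8B, align 8] → 8; @8: g [1B, align 1] → 9; +7 pad (align 8); @16: f [8B, align 8] → 24; @24: h [8B, align 8] → 32; size 32, align 8
@0: format [2B, align 2] → 2
+6 pad (align 8)
@8: height [32B, align 8] → 40
@40: layer [1B, align 1] → 41
+1 pad (align 2)
@42: mip_level [2B, align 2] → 44
@44: depth [4B, align 4] → 48
@48: channels [8B, align 8] → 56
@56: width [4B, align 4] → 60
+4 pad (align 8)
@64: stride [8B, align 8] → 72
size 72, align 8
— Info2 —
@0: channels [8B, align 8] → 8
@8: height [32B, align 8] → 40
@40: mip_level [2B, align 2] → 42
+2 pad (align 4)
@44: width [4B, align 4] → 48
@48: layer [1B, align 1] → 49
+1 pad (align 2)
@50: format [2B, align 2] → 52
@52: depth [4B, align 4] → 56
@56: stride [8B, align 8] → 64
size 64, align 8
72 − 64 = 8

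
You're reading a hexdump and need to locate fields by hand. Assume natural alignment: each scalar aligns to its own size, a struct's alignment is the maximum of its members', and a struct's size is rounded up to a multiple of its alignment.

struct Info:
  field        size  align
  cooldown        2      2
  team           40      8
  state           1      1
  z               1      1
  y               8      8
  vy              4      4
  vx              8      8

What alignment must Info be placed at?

8

member alignments: cooldown=2, team=8, state=1, z=1, y=8, vy=4, vx=8
max = 8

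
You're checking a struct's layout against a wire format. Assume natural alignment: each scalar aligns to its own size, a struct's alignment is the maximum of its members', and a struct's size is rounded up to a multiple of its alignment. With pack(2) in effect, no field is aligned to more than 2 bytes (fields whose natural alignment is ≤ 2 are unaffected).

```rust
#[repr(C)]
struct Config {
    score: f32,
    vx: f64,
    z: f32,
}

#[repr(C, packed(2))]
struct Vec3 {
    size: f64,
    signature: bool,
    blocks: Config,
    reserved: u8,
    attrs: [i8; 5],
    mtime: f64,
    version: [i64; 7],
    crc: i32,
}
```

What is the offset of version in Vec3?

Config: @0: score [4B, align 4] → 4; +4 pad (align 8); @8: vx [8B, align 8] → 16; @16: z [4B, align 4] → 20; +4 tail pad (align 8); size 24, align 8
@0: size [8B, align 2] → 8
@8: signature [1B, align 1] → 9
+1 pad (align 2)
@10: blocks [24B, align 2] → 34
@34: reserved [1B, align 1] → 35
@35: attrs [5B, align 1] → 40
@40: mtime [8B, align 2] → 48
@48: version [56B, align 2] → 104

48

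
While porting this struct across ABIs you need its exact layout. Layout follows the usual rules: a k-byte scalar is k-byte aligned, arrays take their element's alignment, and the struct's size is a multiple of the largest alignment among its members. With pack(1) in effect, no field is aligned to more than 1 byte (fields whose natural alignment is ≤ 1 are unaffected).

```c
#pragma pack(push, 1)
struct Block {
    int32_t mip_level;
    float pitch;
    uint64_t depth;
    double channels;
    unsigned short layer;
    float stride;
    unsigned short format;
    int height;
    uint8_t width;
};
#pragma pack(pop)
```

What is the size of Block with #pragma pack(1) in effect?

37

@0: mip_level [4B, align 1] → 4
@4: pitch [4B, align 1] → 8
@8: depth [8B, align 1] → 16
@16: channels [8B, align 1] → 24
@24: layer [2B, align 1] → 26
@26: stride [4B, align 1] → 30
@30: format [2B, align 1] → 32
@32: height [4B, align 1] → 36
@36: width [1B, align 1] → 37
size 37, align 1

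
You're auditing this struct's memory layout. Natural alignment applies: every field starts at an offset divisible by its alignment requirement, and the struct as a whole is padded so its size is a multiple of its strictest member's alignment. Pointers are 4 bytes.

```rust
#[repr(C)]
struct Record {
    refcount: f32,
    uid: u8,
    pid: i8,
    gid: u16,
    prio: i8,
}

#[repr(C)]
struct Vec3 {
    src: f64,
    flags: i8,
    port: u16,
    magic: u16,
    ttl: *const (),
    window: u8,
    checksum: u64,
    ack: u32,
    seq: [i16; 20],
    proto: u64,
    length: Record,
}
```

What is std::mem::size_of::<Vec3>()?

Record: refcount at 0 (size 4, align 4) → ends 4; uid at 4 (size 1, align 1) → ends 5; pid at 5 (size 1, align 1) → ends 6; gid at 6 (size 2, align 2) → ends 8; prio at 8 (size 1, align 1) → ends 9; tail pad 3 to reach multiple of 4; total 12 bytes, alignment 4
src at 0 (size 8, align 8) → ends 8
flags at 8 (size 1, align 1) → ends 9
pad 1 to align 2 for port
port at 10 (size 2, align 2) → ends 12
magic at 12 (size 2, align 2) → ends 14
pad 2 to align 4 for ttl
ttl at 16 (size 4, align 4) → ends 20
window at 20 (size 1, align 1) → ends 21
pad 3 to align 8 for checksum
checksum at 24 (size 8, align 8) → ends 32
ack at 32 (size 4, align 4) → ends 36
seq at 36 (size 40, align 2) → ends 76
pad 4 to align 8 for proto
proto at 80 (size 8, align 8) → ends 88
length at 88 (size 12, align 4) → ends 100
tail pad 4 to reach multiple of 8
total 104 bytes, alignment 8

104 bytes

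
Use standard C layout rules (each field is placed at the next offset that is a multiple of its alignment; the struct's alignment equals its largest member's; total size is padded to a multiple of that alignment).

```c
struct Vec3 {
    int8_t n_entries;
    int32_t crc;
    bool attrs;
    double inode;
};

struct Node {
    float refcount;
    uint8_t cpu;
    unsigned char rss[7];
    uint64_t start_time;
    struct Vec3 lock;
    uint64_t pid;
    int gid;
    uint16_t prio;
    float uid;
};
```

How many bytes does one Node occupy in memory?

Vec3: @0: n_entries [1B, align 1] → 1; +3 pad (align 4); @4: crc [4B, align 4] → 8; @8: attrs [1B, align 1] → 9; +7 pad (align 8); @16: inode [8B, align 8] → 24; size 24, align 8
@0: refcount [4B, align 4] → 4
@4: cpu [1B, align 1] → 5
@5: rss [7B, align 1] → 12
+4 pad (align 8)
@16: start_time [8B, align 8] → 24
@24: lock [24B, align 8] → 48
@48: pid [8B, align 8] → 56
@56: gid [4B, align 4] → 60
@60: prio [2B, align 2] → 62
+2 pad (align 4)
@64: uid [4B, align 4] → 68
+4 tail pad (align 8)
size 72, align 8

72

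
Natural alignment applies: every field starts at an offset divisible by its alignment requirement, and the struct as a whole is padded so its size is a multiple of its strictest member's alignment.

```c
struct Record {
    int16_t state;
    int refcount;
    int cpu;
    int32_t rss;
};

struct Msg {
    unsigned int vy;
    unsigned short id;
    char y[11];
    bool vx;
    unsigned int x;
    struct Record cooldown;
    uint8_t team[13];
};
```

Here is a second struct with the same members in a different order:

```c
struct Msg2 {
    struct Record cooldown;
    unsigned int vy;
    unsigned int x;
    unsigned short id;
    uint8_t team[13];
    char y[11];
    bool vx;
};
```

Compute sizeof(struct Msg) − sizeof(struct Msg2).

4

Record: state at 0 (size 2, align 2) → ends 2; pad 2 to align 4 for refcount; refcount at 4 (size 4, align 4) → ends 8; cpu at 8 (size 4, align 4) → ends 12; rss at 12 (size 4, align 4) → ends 16; total 16 bytes, alignment 4
vy at 0 (size 4, align 4) → ends 4
id at 4 (size 2, align 2) → ends 6
y at 6 (size 11, align 1) → ends 17
vx at 17 (size 1, align 1) → ends 18
pad 2 to align 4 for x
x at 20 (size 4, align 4) → ends 24
cooldown at 24 (size 16, align 4) → ends 40
team at 40 (size 13, align 1) → ends 53
tail pad 3 to reach multiple of 4
total 56 bytes, alignment 4
— Msg2 —
cooldown at 0 (size 16, align 4) → ends 16
vy at 16 (size 4, align 4) → ends 20
x at 20 (size 4, align 4) → ends 24
id at 24 (size 2, align 2) → ends 26
team at 26 (size 13, align 1) → ends 39
y at 39 (size 11, align 1) → ends 50
vx at 50 (size 1, align 1) → ends 51
tail pad 1 to reach multiple of 4
total 52 bytes, alignment 4
56 − 52 = 4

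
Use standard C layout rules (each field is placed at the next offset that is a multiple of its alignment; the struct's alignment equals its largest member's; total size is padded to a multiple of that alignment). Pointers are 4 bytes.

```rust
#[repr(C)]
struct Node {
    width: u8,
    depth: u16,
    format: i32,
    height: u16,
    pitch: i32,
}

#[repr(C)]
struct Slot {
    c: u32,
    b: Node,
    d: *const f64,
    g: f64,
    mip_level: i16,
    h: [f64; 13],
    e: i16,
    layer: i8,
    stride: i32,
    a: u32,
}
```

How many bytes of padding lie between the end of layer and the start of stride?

Node: @0: width [1B, align 1] → 1; +1 pad (align 2); @2: depth [2B, align 2] → 4; @4: format [4B, align 4] → 8; @8: height [2B, align 2] → 10; +2 pad (align 4); @12: pitch [4B, align 4] → 16; size 16, align 4
@0: c [4B, align 4] → 4
@4: b [16B, align 4] → 20
@20: d [4B, align 4] → 24
@24: g [8B, align 8] → 32
@32: mip_level [2B, align 2] → 34
+6 pad (align 8)
@40: h [104B, align 8] → 144
@144: e [2B, align 2] → 146
@146: layer [1B, align 1] → 147
+1 pad (align 4)
@148: stride [4B, align 4] → 152

1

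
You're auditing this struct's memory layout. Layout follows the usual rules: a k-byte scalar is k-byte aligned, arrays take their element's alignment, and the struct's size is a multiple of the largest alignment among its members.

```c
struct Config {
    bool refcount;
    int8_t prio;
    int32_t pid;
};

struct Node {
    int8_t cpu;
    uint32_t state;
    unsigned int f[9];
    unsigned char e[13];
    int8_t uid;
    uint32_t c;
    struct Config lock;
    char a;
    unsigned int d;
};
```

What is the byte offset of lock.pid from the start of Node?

68

Config: @0: refcount [1B, align 1] → 1; @1: prio [1B, align 1] → 2; +2 pad (align 4); @4: pid [4B, align 4] → 8; size 8, align 4
@0: cpu [1B, align 1] → 1
+3 pad (align 4)
@4: state [4B, align 4] → 8
@8: f [36B, align 4] → 44
@44: e [13B, align 1] → 57
@57: uid [1B, align 1] → 58
+2 pad (align 4)
@60: c [4B, align 4] → 64
@64: lock [8B, align 4] → 72
within Config: pid at 4
64 + 4 = 68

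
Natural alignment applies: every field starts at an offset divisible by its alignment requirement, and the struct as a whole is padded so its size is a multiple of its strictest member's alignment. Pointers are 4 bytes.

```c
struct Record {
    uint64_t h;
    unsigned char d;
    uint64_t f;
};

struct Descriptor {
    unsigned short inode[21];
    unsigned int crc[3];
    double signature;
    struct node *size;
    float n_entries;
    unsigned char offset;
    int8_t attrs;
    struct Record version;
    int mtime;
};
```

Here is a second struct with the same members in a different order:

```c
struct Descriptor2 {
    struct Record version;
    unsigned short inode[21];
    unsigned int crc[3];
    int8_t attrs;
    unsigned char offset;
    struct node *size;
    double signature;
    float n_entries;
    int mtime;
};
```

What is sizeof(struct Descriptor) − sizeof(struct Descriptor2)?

8

Record: h at 0 (size 8, align 8) → ends 8; d at 8 (size 1, align 1) → ends 9; pad 7 to align 8 for f; f at 16 (size 8, align 8) → ends 24; total 24 bytes, alignment 8
inode at 0 (size 42, align 2) → ends 42
pad 2 to align 4 for crc
crc at 44 (size 12, align 4) → ends 56
signature at 56 (size 8, align 8) → ends 64
size at 64 (size 4, align 4) → ends 68
n_entries at 68 (size 4, align 4) → ends 72
offset at 72 (size 1, align 1) → ends 73
attrs at 73 (size 1, align 1) → ends 74
pad 6 to align 8 for version
version at 80 (size 24, align 8) → ends 104
mtime at 104 (size 4, align 4) → ends 108
tail pad 4 to reach multiple of 8
total 112 bytes, alignment 8
— Descriptor2 —
version at 0 (size 24, align 8) → ends 24
inode at 24 (size 42, align 2) → ends 66
pad 2 to align 4 for crc
crc at 68 (size 12, align 4) → ends 80
attrs at 80 (size 1, align 1) → ends 81
offset at 81 (size 1, align 1) → ends 82
pad 2 to align 4 for size
size at 84 (size 4, align 4) → ends 88
signature at 88 (size 8, align 8) → ends 96
n_entries at 96 (size 4, align 4) → ends 100
mtime at 100 (size 4, align 4) → ends 104
total 104 bytes, alignment 8
112 − 104 = 8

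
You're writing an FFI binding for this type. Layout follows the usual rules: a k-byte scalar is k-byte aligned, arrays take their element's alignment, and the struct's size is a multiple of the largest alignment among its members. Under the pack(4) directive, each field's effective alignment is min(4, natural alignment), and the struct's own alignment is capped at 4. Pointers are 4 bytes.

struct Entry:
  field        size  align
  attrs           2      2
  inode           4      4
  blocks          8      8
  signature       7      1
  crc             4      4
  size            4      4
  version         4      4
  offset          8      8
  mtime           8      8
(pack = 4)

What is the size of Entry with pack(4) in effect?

52

attrs at 0 (size 2, align 2) → ends 2
pad 2 to align 4 for inode
inode at 4 (size 4, align 4) → ends 8
blocks at 8 (size 8, align 4) → ends 16
signature at 16 (size 7, align 1) → ends 23
pad 1 to align 4 for crc
crc at 24 (size 4, align 4) → ends 28
size at 28 (size 4, align 4) → ends 32
version at 32 (size 4, align 4) → ends 36
offset at 36 (size 8, align 4) → ends 44
mtime at 44 (size 8, align 4) → ends 52
total 52 bytes, alignment 4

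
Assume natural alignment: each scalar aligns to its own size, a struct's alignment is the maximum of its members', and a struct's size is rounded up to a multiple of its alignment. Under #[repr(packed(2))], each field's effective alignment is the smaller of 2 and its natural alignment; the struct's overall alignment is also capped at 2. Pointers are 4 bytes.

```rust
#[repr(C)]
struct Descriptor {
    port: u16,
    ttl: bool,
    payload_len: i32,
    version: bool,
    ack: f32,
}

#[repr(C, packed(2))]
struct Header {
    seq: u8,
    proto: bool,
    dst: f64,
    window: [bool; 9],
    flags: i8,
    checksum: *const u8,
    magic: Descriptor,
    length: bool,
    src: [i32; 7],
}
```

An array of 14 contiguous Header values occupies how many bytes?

980

Descriptor: 0..2  port  (2B, 2-aligned); 2..3  ttl  (1B, 1-aligned); 3..4  -- padding (1B); 4..8  payload_len  (4B, 4-aligned); 8..9  version  (1B, 1-aligned); 9..12  -- padding (3B); 12..16  ack  (4B, 4-aligned); sizeof = 16, alignof = 4
0..1  seq  (1B, 1-aligned)
1..2  proto  (1B, 1-aligned)
2..10  dst  (8B, 2-aligned)
10..19  window  (9B, 1-aligned)
19..20  flags  (1B, 1-aligned)
20..24  checksum  (4B, 2-aligned)
24..40  magic  (16B, 2-aligned)
40..41  length  (1B, 1-aligned)
41..42  -- padding (1B)
42..70  src  (28B, 2-aligned)
sizeof = 70, alignof = 2
array of 14: 14 × 70 = 980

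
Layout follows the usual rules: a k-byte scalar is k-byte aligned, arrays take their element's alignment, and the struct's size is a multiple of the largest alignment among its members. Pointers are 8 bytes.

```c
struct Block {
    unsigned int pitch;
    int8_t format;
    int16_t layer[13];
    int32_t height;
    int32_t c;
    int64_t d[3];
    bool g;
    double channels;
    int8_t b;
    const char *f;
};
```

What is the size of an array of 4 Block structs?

384

@0: pitch [4B, align 4] → 4
@4: format [1B, align 1] → 5
+1 pad (align 2)
@6: layer [26B, align 2] → 32
@32: height [4B, align 4] → 36
@36: c [4B, align 4] → 40
@40: d [24B, align 8] → 64
@64: g [1B, align 1] → 65
+7 pad (align 8)
@72: channels [8B, align 8] → 80
@80: b [1B, align 1] → 81
+7 pad (align 8)
@88: f [8B, align 8] → 96
size 96, align 8
array of 4: 4 × 96 = 384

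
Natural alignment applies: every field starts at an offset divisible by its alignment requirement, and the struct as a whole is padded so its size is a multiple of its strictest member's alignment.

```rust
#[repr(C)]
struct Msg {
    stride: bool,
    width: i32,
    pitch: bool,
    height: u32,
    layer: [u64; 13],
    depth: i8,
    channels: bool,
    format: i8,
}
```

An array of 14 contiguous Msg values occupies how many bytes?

stride at 0 (size 1, align 1) → ends 1
pad 3 to align 4 for width
width at 4 (size 4, align 4) → ends 8
pitch at 8 (size 1, align 1) → ends 9
pad 3 to align 4 for height
height at 12 (size 4, align 4) → ends 16
layer at 16 (size 104, align 8) → ends 120
depth at 120 (size 1, align 1) → ends 121
channels at 121 (size 1, align 1) → ends 122
format at 122 (size 1, align 1) → ends 123
tail pad 5 to reach multiple of 8
total 128 bytes, alignment 8
array of 14: 14 × 128 = 1792

1792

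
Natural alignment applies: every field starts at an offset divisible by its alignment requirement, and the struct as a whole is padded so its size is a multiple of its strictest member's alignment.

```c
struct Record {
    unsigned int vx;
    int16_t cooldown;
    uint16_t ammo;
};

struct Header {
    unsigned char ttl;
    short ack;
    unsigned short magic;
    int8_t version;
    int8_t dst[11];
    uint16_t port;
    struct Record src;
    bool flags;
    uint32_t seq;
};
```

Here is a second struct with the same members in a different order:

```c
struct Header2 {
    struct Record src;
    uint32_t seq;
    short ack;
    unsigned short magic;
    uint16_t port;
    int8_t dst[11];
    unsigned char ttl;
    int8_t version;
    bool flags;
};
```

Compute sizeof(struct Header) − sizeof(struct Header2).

Record: vx at 0 (size 4, align 4) → ends 4; cooldown at 4 (size 2, align 2) → ends 6; ammo at 6 (size 2, align 2) → ends 8; total 8 bytes, alignment 4
ttl at 0 (size 1, align 1) → ends 1
pad 1 to align 2 for ack
ack at 2 (size 2, align 2) → ends 4
magic at 4 (size 2, align 2) → ends 6
version at 6 (size 1, align 1) → ends 7
dst at 7 (size 11, align 1) → ends 18
port at 18 (size 2, align 2) → ends 20
src at 20 (size 8, align 4) → ends 28
flags at 28 (size 1, align 1) → ends 29
pad 3 to align 4 for seq
seq at 32 (size 4, align 4) → ends 36
total 36 bytes, alignment 4
— Header2 —
src at 0 (size 8, align 4) → ends 8
seq at 8 (size 4, align 4) → ends 12
ack at 12 (size 2, align 2) → ends 14
magic at 14 (size 2, align 2) → ends 16
port at 16 (size 2, align 2) → ends 18
dst at 18 (size 11, align 1) → ends 29
ttl at 29 (size 1, align 1) → ends 30
version at 30 (size 1, align 1) → ends 31
flags at 31 (size 1, align 1) → ends 32
total 32 bytes, alignment 4
36 − 32 = 4

4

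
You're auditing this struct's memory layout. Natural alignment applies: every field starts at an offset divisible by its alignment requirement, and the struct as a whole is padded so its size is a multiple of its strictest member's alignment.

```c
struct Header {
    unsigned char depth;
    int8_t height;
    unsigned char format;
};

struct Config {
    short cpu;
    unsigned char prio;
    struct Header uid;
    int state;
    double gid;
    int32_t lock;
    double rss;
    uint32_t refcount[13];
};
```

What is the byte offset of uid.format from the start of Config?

Header: @0: depth [1B, align 1] → 1; @1: height [1B, align 1] → 2; @2: format [1B, align 1] → 3; size 3, align 1
@0: cpu [2B, align 2] → 2
@2: prio [1B, align 1] → 3
@3: uid [3B, align 1] → 6
within Header: format at 2
3 + 2 = 5

5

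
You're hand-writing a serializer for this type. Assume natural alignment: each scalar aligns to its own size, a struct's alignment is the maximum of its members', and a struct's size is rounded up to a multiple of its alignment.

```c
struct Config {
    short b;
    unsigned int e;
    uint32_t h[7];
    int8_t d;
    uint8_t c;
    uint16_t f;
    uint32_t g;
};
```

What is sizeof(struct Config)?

44 bytes

@0: b [2B, align 2] → 2
+2 pad (align 4)
@4: e [4B, align 4] → 8
@8: h [28B, align 4] → 36
@36: d [1B, align 1] → 37
@37: c [1B, align 1] → 38
@38: f [2B, align 2] → 40
@40: g [4B, align 4] → 44
size 44, align 4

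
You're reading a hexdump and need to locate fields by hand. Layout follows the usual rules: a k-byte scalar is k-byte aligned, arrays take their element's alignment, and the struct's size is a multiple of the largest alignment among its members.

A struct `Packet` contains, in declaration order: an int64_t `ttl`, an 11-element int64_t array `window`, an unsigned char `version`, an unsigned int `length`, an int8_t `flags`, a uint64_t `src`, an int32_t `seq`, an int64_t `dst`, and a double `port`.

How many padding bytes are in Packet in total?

14

0..8  ttl  (8B, 8-aligned)
8..96  window  (88B, 8-aligned)
96..97  version  (1B, 1-aligned)
97..100  -- padding (3B)
100..104  length  (4B, 4-aligned)
104..105  flags  (1B, 1-aligned)
105..112  -- padding (7B)
112..120  src  (8B, 8-aligned)
120..124  seq  (4B, 4-aligned)
124..128  -- padding (4B)
128..136  dst  (8B, 8-aligned)
136..144  port  (8B, 8-aligned)
sizeof = 144, alignof = 8
data bytes 130, size 144 → padding 14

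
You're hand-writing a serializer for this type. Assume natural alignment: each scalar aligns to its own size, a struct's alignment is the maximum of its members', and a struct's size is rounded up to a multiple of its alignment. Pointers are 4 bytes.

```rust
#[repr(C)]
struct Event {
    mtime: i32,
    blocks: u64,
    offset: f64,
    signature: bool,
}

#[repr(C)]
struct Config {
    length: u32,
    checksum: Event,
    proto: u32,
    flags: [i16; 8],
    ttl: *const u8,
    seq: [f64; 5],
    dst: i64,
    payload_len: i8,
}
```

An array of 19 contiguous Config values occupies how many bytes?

Event: 0..4  mtime  (4B, 4-aligned); 4..8  -- padding (4B); 8..16  blocks  (8B, 8-aligned); 16..24  offset  (8B, 8-aligned); 24..25  signature  (1B, 1-aligned); 25..32  -- tail padding (7B); sizeof = 32, alignof = 8
0..4  length  (4B, 4-aligned)
4..8  -- padding (4B)
8..40  checksum  (32B, 8-aligned)
40..44  proto  (4B, 4-aligned)
44..60  flags  (16B, 2-aligned)
60..64  ttl  (4B, 4-aligned)
64..104  seq  (40B, 8-aligned)
104..112  dst  (8B, 8-aligned)
112..113  payload_len  (1B, 1-aligned)
113..120  -- tail padding (7B)
sizeof = 120, alignof = 8
array of 19: 19 × 120 = 2280

2280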